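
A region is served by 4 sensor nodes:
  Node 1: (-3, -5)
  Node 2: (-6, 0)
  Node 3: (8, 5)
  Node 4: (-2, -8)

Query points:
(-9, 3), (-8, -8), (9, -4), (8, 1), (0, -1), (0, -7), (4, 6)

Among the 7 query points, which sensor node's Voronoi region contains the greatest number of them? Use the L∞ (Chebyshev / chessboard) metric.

Node 3

(-9, 3) — d to each: Node 1:8, Node 2:3, Node 3:17, Node 4:11 → nearest is Node 2
(-8, -8) — d to each: Node 1:5, Node 2:8, Node 3:16, Node 4:6 → nearest is Node 1
(9, -4) — d to each: Node 1:12, Node 2:15, Node 3:9, Node 4:11 → nearest is Node 3
(8, 1) — d to each: Node 1:11, Node 2:14, Node 3:4, Node 4:10 → nearest is Node 3
(0, -1) — d to each: Node 1:4, Node 2:6, Node 3:8, Node 4:7 → nearest is Node 1
(0, -7) — d to each: Node 1:3, Node 2:7, Node 3:12, Node 4:2 → nearest is Node 4
(4, 6) — d to each: Node 1:11, Node 2:10, Node 3:4, Node 4:14 → nearest is Node 3
Tally — Node 1:2, Node 2:1, Node 3:3, Node 4:1. Node 3 captures the most (3).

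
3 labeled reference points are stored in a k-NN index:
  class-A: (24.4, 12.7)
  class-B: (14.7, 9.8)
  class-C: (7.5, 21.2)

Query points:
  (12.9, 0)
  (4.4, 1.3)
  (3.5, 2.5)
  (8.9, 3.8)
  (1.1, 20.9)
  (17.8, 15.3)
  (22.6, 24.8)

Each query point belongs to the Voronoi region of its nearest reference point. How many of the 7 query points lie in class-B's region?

(12.9, 0) — d² to each: class-A:293.54, class-B:99.28, class-C:478.6 → nearest is class-B
(4.4, 1.3) — d² to each: class-A:529.96, class-B:178.34, class-C:405.62 → nearest is class-B
(3.5, 2.5) — d² to each: class-A:540.85, class-B:178.73, class-C:365.69 → nearest is class-B
(8.9, 3.8) — d² to each: class-A:319.46, class-B:69.64, class-C:304.72 → nearest is class-B
(1.1, 20.9) — d² to each: class-A:610.13, class-B:308.17, class-C:41.05 → nearest is class-C
(17.8, 15.3) — d² to each: class-A:50.32, class-B:39.86, class-C:140.9 → nearest is class-B
(22.6, 24.8) — d² to each: class-A:149.65, class-B:287.41, class-C:240.97 → nearest is class-A
5 of the 7 points have class-B as nearest.

5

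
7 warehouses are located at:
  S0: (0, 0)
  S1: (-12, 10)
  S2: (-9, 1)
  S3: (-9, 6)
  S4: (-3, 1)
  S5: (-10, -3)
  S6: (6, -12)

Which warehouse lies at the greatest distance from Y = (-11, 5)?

Since √ is increasing, it suffices to compare squared distances:
|YS0|² = (-11−0)² + (5−0)² = 121 + 25 = 146
|YS1|² = (-11−(-12))² + (5−10)² = 1 + 25 = 26
|YS2|² = (-11−(-9))² + (5−1)² = 4 + 16 = 20
|YS3|² = (-11−(-9))² + (5−6)² = 4 + 1 = 5
|YS4|² = (-11−(-3))² + (5−1)² = 64 + 16 = 80
|YS5|² = (-11−(-10))² + (5−(-3))² = 1 + 64 = 65
|YS6|² = (-11−6)² + (5−(-12))² = 289 + 289 = 578
The largest is to S6.

S6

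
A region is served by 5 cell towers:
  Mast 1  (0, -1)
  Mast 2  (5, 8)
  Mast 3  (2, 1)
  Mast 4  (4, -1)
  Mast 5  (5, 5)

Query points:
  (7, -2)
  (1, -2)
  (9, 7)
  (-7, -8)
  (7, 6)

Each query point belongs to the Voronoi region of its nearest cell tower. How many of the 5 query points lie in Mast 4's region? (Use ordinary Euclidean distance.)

1

(7, -2) — d² to each: Mast 1:50, Mast 2:104, Mast 3:34, Mast 4:10, Mast 5:53 → nearest is Mast 4
(1, -2) — d² to each: Mast 1:2, Mast 2:116, Mast 3:10, Mast 4:10, Mast 5:65 → nearest is Mast 1
(9, 7) — d² to each: Mast 1:145, Mast 2:17, Mast 3:85, Mast 4:89, Mast 5:20 → nearest is Mast 2
(-7, -8) — d² to each: Mast 1:98, Mast 2:400, Mast 3:162, Mast 4:170, Mast 5:313 → nearest is Mast 1
(7, 6) — d² to each: Mast 1:98, Mast 2:8, Mast 3:50, Mast 4:58, Mast 5:5 → nearest is Mast 5
1 of the 5 points has Mast 4 as nearest.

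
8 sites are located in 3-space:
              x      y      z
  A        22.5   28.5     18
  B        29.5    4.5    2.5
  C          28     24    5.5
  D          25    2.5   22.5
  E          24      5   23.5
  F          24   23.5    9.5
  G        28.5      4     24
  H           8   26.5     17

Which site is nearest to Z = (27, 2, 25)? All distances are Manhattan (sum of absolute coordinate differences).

d(Z,A) = |27−22.5| + |2−28.5| + |25−18| = 4.5 + 26.5 + 7 = 38
d(Z,B) = |27−29.5| + |2−4.5| + |25−2.5| = 2.5 + 2.5 + 22.5 = 27.5
d(Z,C) = |27−28| + |2−24| + |25−5.5| = 1 + 22 + 19.5 = 42.5
d(Z,D) = |27−25| + |2−2.5| + |25−22.5| = 2 + 0.5 + 2.5 = 5
d(Z,E) = |27−24| + |2−5| + |25−23.5| = 3 + 3 + 1.5 = 7.5
d(Z,F) = |27−24| + |2−23.5| + |25−9.5| = 3 + 21.5 + 15.5 = 40
d(Z,G) = |27−28.5| + |2−4| + |25−24| = 1.5 + 2 + 1 = 4.5
d(Z,H) = |27−8| + |2−26.5| + |25−17| = 19 + 24.5 + 8 = 51.5
Minimum is at G.

G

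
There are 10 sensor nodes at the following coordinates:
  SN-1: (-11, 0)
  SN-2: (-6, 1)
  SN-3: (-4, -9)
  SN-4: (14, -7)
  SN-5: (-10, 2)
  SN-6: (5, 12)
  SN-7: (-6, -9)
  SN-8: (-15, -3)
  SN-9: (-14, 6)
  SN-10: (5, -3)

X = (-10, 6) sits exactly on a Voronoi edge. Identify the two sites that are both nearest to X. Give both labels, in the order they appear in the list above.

Squared distances from X to each site:
d²(X, SN-1) = (-10−(-11))² + (6−0)² = 1 + 36 = 37
d²(X, SN-2) = (-10−(-6))² + (6−1)² = 16 + 25 = 41
d²(X, SN-3) = (-10−(-4))² + (6−(-9))² = 36 + 225 = 261
d²(X, SN-4) = (-10−14)² + (6−(-7))² = 576 + 169 = 745
d²(X, SN-5) = (-10−(-10))² + (6−2)² = 0 + 16 = 16
d²(X, SN-6) = (-10−5)² + (6−12)² = 225 + 36 = 261
d²(X, SN-7) = (-10−(-6))² + (6−(-9))² = 16 + 225 = 241
d²(X, SN-8) = (-10−(-15))² + (6−(-3))² = 25 + 81 = 106
d²(X, SN-9) = (-10−(-14))² + (6−6)² = 16 + 0 = 16
d²(X, SN-10) = (-10−5)² + (6−(-3))² = 225 + 81 = 306
X is equidistant from SN-5 and SN-9 (both at squared distance 16), and every other site is strictly farther — so X lies on the SN-5–SN-9 Voronoi edge.

SN-5 and SN-9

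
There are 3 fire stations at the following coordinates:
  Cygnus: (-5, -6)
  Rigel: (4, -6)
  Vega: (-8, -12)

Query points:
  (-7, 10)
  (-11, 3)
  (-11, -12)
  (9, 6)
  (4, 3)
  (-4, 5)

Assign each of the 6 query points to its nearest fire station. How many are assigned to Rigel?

(-7, 10) — d² to each: Cygnus:260, Rigel:377, Vega:485 → nearest is Cygnus
(-11, 3) — d² to each: Cygnus:117, Rigel:306, Vega:234 → nearest is Cygnus
(-11, -12) — d² to each: Cygnus:72, Rigel:261, Vega:9 → nearest is Vega
(9, 6) — d² to each: Cygnus:340, Rigel:169, Vega:613 → nearest is Rigel
(4, 3) — d² to each: Cygnus:162, Rigel:81, Vega:369 → nearest is Rigel
(-4, 5) — d² to each: Cygnus:122, Rigel:185, Vega:305 → nearest is Cygnus
2 of the 6 points have Rigel as nearest.

2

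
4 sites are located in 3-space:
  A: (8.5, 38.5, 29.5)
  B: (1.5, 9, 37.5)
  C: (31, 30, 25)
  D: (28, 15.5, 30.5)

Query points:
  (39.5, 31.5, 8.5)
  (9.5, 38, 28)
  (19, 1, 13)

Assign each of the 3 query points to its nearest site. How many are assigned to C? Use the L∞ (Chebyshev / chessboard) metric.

1

(39.5, 31.5, 8.5) — d to each: A:31, B:38, C:16.5, D:22 → nearest is C
(9.5, 38, 28) — d to each: A:1.5, B:29, C:21.5, D:22.5 → nearest is A
(19, 1, 13) — d to each: A:37.5, B:24.5, C:29, D:17.5 → nearest is D
1 of the 3 points has C as nearest.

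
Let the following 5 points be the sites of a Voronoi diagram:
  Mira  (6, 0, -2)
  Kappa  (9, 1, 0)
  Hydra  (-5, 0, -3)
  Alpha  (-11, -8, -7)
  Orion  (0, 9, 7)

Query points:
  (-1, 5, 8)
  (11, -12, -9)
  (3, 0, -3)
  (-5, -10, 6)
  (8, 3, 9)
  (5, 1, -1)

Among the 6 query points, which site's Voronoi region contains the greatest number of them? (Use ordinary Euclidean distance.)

Mira

(-1, 5, 8) — d² to each: Mira:174, Kappa:180, Hydra:162, Alpha:494, Orion:18 → nearest is Orion
(11, -12, -9) — d² to each: Mira:218, Kappa:254, Hydra:436, Alpha:504, Orion:818 → nearest is Mira
(3, 0, -3) — d² to each: Mira:10, Kappa:46, Hydra:64, Alpha:276, Orion:190 → nearest is Mira
(-5, -10, 6) — d² to each: Mira:285, Kappa:353, Hydra:181, Alpha:209, Orion:387 → nearest is Hydra
(8, 3, 9) — d² to each: Mira:134, Kappa:86, Hydra:322, Alpha:738, Orion:104 → nearest is Kappa
(5, 1, -1) — d² to each: Mira:3, Kappa:17, Hydra:105, Alpha:373, Orion:153 → nearest is Mira
Tally — Mira:3, Kappa:1, Hydra:1, Orion:1. Mira captures the most (3).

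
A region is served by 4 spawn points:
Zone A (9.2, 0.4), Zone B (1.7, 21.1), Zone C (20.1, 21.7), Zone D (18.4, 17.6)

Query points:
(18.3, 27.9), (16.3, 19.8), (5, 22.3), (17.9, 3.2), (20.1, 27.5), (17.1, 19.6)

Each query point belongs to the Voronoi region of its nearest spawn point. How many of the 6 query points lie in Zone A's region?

(18.3, 27.9) — d² to each: Zone A:839.06, Zone B:321.8, Zone C:41.68, Zone D:106.1 → nearest is Zone C
(16.3, 19.8) — d² to each: Zone A:426.77, Zone B:214.85, Zone C:18.05, Zone D:9.25 → nearest is Zone D
(5, 22.3) — d² to each: Zone A:497.25, Zone B:12.33, Zone C:228.37, Zone D:201.65 → nearest is Zone B
(17.9, 3.2) — d² to each: Zone A:83.53, Zone B:582.85, Zone C:347.09, Zone D:207.61 → nearest is Zone A
(20.1, 27.5) — d² to each: Zone A:853.22, Zone B:379.52, Zone C:33.64, Zone D:100.9 → nearest is Zone C
(17.1, 19.6) — d² to each: Zone A:431.05, Zone B:239.41, Zone C:13.41, Zone D:5.69 → nearest is Zone D
1 of the 6 points has Zone A as nearest.

1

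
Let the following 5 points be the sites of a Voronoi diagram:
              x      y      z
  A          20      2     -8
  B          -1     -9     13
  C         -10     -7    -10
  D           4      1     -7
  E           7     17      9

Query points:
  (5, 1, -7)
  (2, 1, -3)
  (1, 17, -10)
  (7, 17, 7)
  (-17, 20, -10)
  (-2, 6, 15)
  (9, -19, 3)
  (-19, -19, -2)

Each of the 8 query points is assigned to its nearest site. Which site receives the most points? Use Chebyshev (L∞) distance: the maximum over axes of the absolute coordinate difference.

D

(5, 1, -7) — d to each: A:15, B:20, C:15, D:1, E:16 → nearest is D
(2, 1, -3) — d to each: A:18, B:16, C:12, D:4, E:16 → nearest is D
(1, 17, -10) — d to each: A:19, B:26, C:24, D:16, E:19 → nearest is D
(7, 17, 7) — d to each: A:15, B:26, C:24, D:16, E:2 → nearest is E
(-17, 20, -10) — d to each: A:37, B:29, C:27, D:21, E:24 → nearest is D
(-2, 6, 15) — d to each: A:23, B:15, C:25, D:22, E:11 → nearest is E
(9, -19, 3) — d to each: A:21, B:10, C:19, D:20, E:36 → nearest is B
(-19, -19, -2) — d to each: A:39, B:18, C:12, D:23, E:36 → nearest is C
Tally — B:1, C:1, D:4, E:2. D captures the most (4).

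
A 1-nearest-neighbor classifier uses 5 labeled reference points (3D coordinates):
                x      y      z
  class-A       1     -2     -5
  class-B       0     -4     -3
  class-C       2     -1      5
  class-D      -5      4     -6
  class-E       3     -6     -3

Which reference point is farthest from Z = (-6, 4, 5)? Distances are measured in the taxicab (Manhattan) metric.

d(Z, class-A) = |-6−1| + |4−(-2)| + |5−(-5)| = 7 + 6 + 10 = 23
d(Z, class-B) = |-6−0| + |4−(-4)| + |5−(-3)| = 6 + 8 + 8 = 22
d(Z, class-C) = |-6−2| + |4−(-1)| + |5−5| = 8 + 5 + 0 = 13
d(Z, class-D) = |-6−(-5)| + |4−4| + |5−(-6)| = 1 + 0 + 11 = 12
d(Z, class-E) = |-6−3| + |4−(-6)| + |5−(-3)| = 9 + 10 + 8 = 27
The largest is to class-E.

class-E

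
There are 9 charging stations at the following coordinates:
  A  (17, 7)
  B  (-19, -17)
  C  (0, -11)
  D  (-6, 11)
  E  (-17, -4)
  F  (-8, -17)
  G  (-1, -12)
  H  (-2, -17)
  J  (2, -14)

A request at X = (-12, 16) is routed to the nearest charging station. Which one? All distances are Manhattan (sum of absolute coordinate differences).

D

d(X,A) = |-12−17| + |16−7| = 29 + 9 = 38
d(X,B) = |-12−(-19)| + |16−(-17)| = 7 + 33 = 40
d(X,C) = |-12−0| + |16−(-11)| = 12 + 27 = 39
d(X,D) = |-12−(-6)| + |16−11| = 6 + 5 = 11
d(X,E) = |-12−(-17)| + |16−(-4)| = 5 + 20 = 25
d(X,F) = |-12−(-8)| + |16−(-17)| = 4 + 33 = 37
d(X,G) = |-12−(-1)| + |16−(-12)| = 11 + 28 = 39
d(X,H) = |-12−(-2)| + |16−(-17)| = 10 + 33 = 43
d(X,J) = |-12−2| + |16−(-14)| = 14 + 30 = 44
D is nearest.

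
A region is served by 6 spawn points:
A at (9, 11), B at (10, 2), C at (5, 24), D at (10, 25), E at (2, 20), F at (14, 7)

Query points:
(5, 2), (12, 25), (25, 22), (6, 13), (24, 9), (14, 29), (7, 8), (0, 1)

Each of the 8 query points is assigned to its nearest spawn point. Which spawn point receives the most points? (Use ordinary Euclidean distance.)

D

(5, 2) — d² to each: A:97, B:25, C:484, D:554, E:333, F:106 → nearest is B
(12, 25) — d² to each: A:205, B:533, C:50, D:4, E:125, F:328 → nearest is D
(25, 22) — d² to each: A:377, B:625, C:404, D:234, E:533, F:346 → nearest is D
(6, 13) — d² to each: A:13, B:137, C:122, D:160, E:65, F:100 → nearest is A
(24, 9) — d² to each: A:229, B:245, C:586, D:452, E:605, F:104 → nearest is F
(14, 29) — d² to each: A:349, B:745, C:106, D:32, E:225, F:484 → nearest is D
(7, 8) — d² to each: A:13, B:45, C:260, D:298, E:169, F:50 → nearest is A
(0, 1) — d² to each: A:181, B:101, C:554, D:676, E:365, F:232 → nearest is B
Tally — A:2, B:2, D:3, F:1. D captures the most (3).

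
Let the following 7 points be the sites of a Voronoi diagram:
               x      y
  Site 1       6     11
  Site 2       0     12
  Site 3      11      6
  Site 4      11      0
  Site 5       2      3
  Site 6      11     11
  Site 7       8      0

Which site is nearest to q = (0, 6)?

Since √ is increasing, it suffices to compare squared distances:
d²(q, Site 1) = (0−6)² + (6−11)² = 36 + 25 = 61
d²(q, Site 2) = (0−0)² + (6−12)² = 0 + 36 = 36
d²(q, Site 3) = (0−11)² + (6−6)² = 121 + 0 = 121
d²(q, Site 4) = (0−11)² + (6−0)² = 121 + 36 = 157
d²(q, Site 5) = (0−2)² + (6−3)² = 4 + 9 = 13
d²(q, Site 6) = (0−11)² + (6−11)² = 121 + 25 = 146
d²(q, Site 7) = (0−8)² + (6−0)² = 64 + 36 = 100
Site 5 is nearest.

Site 5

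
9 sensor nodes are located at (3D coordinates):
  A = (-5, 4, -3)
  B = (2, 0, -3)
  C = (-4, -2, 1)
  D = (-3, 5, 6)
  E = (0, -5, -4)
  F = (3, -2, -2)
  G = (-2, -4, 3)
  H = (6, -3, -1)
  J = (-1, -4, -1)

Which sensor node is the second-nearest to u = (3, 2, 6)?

Squared Euclidean distances:
|uA|² = (3−(-5))² + (2−4)² + (6−(-3))² = 64 + 4 + 81 = 149
|uB|² = (3−2)² + (2−0)² + (6−(-3))² = 1 + 4 + 81 = 86
|uC|² = (3−(-4))² + (2−(-2))² + (6−1)² = 49 + 16 + 25 = 90
|uD|² = (3−(-3))² + (2−5)² + (6−6)² = 36 + 9 + 0 = 45
|uE|² = (3−0)² + (2−(-5))² + (6−(-4))² = 9 + 49 + 100 = 158
|uF|² = (3−3)² + (2−(-2))² + (6−(-2))² = 0 + 16 + 64 = 80
|uG|² = (3−(-2))² + (2−(-4))² + (6−3)² = 25 + 36 + 9 = 70
|uH|² = (3−6)² + (2−(-3))² + (6−(-1))² = 9 + 25 + 49 = 83
|uJ|² = (3−(-1))² + (2−(-4))² + (6−(-1))² = 16 + 36 + 49 = 101
Sorted ascending: D, G, F, … — the second-nearest is G.

G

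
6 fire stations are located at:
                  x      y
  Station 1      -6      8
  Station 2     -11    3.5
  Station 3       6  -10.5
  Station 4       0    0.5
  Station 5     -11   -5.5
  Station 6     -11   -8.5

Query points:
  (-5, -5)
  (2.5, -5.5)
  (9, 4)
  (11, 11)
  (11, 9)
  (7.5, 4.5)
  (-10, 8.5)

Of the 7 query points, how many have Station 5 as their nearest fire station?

1

(-5, -5) — d² to each: Station 1:170, Station 2:108.25, Station 3:151.25, Station 4:55.25, Station 5:36.25, Station 6:48.25 → nearest is Station 5
(2.5, -5.5) — d² to each: Station 1:254.5, Station 2:263.25, Station 3:37.25, Station 4:42.25, Station 5:182.25, Station 6:191.25 → nearest is Station 3
(9, 4) — d² to each: Station 1:241, Station 2:400.25, Station 3:219.25, Station 4:93.25, Station 5:490.25, Station 6:556.25 → nearest is Station 4
(11, 11) — d² to each: Station 1:298, Station 2:540.25, Station 3:487.25, Station 4:231.25, Station 5:756.25, Station 6:864.25 → nearest is Station 4
(11, 9) — d² to each: Station 1:290, Station 2:514.25, Station 3:405.25, Station 4:193.25, Station 5:694.25, Station 6:790.25 → nearest is Station 4
(7.5, 4.5) — d² to each: Station 1:194.5, Station 2:343.25, Station 3:227.25, Station 4:72.25, Station 5:442.25, Station 6:511.25 → nearest is Station 4
(-10, 8.5) — d² to each: Station 1:16.25, Station 2:26, Station 3:617, Station 4:164, Station 5:197, Station 6:290 → nearest is Station 1
1 of the 7 points has Station 5 as nearest.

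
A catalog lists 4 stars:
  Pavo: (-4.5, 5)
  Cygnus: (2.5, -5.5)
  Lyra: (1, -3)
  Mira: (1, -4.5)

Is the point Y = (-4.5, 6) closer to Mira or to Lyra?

Compare squared distances:
d²(Y, Mira) = (-4.5−1)² + (6−(-4.5))² = 30.25 + 110.25 = 140.5
d²(Y, Lyra) = (-4.5−1)² + (6−(-3))² = 30.25 + 81 = 111.25
140.5 > 111.25, so Lyra is closer.

Lyra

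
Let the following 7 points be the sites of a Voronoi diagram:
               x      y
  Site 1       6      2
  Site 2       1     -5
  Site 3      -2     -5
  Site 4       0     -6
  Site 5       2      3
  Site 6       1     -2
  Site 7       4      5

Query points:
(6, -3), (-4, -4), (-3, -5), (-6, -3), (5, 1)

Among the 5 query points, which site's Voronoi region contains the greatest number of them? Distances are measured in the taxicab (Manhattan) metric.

Site 3

(6, -3) — d to each: Site 1:5, Site 2:7, Site 3:10, Site 4:9, Site 5:10, Site 6:6, Site 7:10 → nearest is Site 1
(-4, -4) — d to each: Site 1:16, Site 2:6, Site 3:3, Site 4:6, Site 5:13, Site 6:7, Site 7:17 → nearest is Site 3
(-3, -5) — d to each: Site 1:16, Site 2:4, Site 3:1, Site 4:4, Site 5:13, Site 6:7, Site 7:17 → nearest is Site 3
(-6, -3) — d to each: Site 1:17, Site 2:9, Site 3:6, Site 4:9, Site 5:14, Site 6:8, Site 7:18 → nearest is Site 3
(5, 1) — d to each: Site 1:2, Site 2:10, Site 3:13, Site 4:12, Site 5:5, Site 6:7, Site 7:5 → nearest is Site 1
Tally — Site 1:2, Site 3:3. Site 3 captures the most (3).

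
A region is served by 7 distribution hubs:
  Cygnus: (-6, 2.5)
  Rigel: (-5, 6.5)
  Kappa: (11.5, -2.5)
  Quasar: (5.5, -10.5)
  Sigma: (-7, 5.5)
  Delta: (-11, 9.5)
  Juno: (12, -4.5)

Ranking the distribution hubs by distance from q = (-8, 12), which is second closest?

Rigel

Squared Euclidean distances:
d²(q, Cygnus) = (-8−(-6))² + (12−2.5)² = 4 + 90.25 = 94.25
d²(q, Rigel) = (-8−(-5))² + (12−6.5)² = 9 + 30.25 = 39.25
d²(q, Kappa) = (-8−11.5)² + (12−(-2.5))² = 380.25 + 210.25 = 590.5
d²(q, Quasar) = (-8−5.5)² + (12−(-10.5))² = 182.25 + 506.25 = 688.5
d²(q, Sigma) = (-8−(-7))² + (12−5.5)² = 1 + 42.25 = 43.25
d²(q, Delta) = (-8−(-11))² + (12−9.5)² = 9 + 6.25 = 15.25
d²(q, Juno) = (-8−12)² + (12−(-4.5))² = 400 + 272.25 = 672.25
Sorted ascending: Delta, Rigel, Sigma, … — the second-nearest is Rigel.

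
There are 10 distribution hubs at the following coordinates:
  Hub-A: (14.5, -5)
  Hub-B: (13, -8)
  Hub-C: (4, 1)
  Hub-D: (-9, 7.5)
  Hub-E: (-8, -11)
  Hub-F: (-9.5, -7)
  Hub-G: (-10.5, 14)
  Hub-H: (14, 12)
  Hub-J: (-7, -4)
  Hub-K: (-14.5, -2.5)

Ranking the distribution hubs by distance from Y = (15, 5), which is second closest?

Hub-A

Compare squared distances (the ordering matches that of the actual distances):
d²(Y, Hub-A) = (15−14.5)² + (5−(-5))² = 0.25 + 100 = 100.25
d²(Y, Hub-B) = (15−13)² + (5−(-8))² = 4 + 169 = 173
d²(Y, Hub-C) = (15−4)² + (5−1)² = 121 + 16 = 137
d²(Y, Hub-D) = (15−(-9))² + (5−7.5)² = 576 + 6.25 = 582.25
d²(Y, Hub-E) = (15−(-8))² + (5−(-11))² = 529 + 256 = 785
d²(Y, Hub-F) = (15−(-9.5))² + (5−(-7))² = 600.25 + 144 = 744.25
d²(Y, Hub-G) = (15−(-10.5))² + (5−14)² = 650.25 + 81 = 731.25
d²(Y, Hub-H) = (15−14)² + (5−12)² = 1 + 49 = 50
d²(Y, Hub-J) = (15−(-7))² + (5−(-4))² = 484 + 81 = 565
d²(Y, Hub-K) = (15−(-14.5))² + (5−(-2.5))² = 870.25 + 56.25 = 926.5
Sorted ascending: Hub-H, Hub-A, Hub-C, … — the second-nearest is Hub-A.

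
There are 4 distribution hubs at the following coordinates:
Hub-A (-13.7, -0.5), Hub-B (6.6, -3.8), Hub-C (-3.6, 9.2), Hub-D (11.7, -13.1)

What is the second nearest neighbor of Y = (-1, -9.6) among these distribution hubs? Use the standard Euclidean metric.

Hub-D

Compare squared distances (the ordering matches that of the actual distances):
d²(Y, Hub-A) = (-1−(-13.7))² + (-9.6−(-0.5))² = 161.29 + 82.81 = 244.1
d²(Y, Hub-B) = (-1−6.6)² + (-9.6−(-3.8))² = 57.76 + 33.64 = 91.4
d²(Y, Hub-C) = (-1−(-3.6))² + (-9.6−9.2)² = 6.76 + 353.44 = 360.2
d²(Y, Hub-D) = (-1−11.7)² + (-9.6−(-13.1))² = 161.29 + 12.25 = 173.54
Sorted ascending: Hub-B, Hub-D, Hub-A, … — the second-nearest is Hub-D.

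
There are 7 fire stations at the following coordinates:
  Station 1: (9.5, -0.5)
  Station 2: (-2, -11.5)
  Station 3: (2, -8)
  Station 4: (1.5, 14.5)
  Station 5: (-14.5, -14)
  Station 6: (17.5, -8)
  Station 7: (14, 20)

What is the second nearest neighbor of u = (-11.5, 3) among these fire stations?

Since √ is increasing, it suffices to compare squared distances:
d²(u, Station 1) = (-11.5−9.5)² + (3−(-0.5))² = 441 + 12.25 = 453.25
d²(u, Station 2) = (-11.5−(-2))² + (3−(-11.5))² = 90.25 + 210.25 = 300.5
d²(u, Station 3) = (-11.5−2)² + (3−(-8))² = 182.25 + 121 = 303.25
d²(u, Station 4) = (-11.5−1.5)² + (3−14.5)² = 169 + 132.25 = 301.25
d²(u, Station 5) = (-11.5−(-14.5))² + (3−(-14))² = 9 + 289 = 298
d²(u, Station 6) = (-11.5−17.5)² + (3−(-8))² = 841 + 121 = 962
d²(u, Station 7) = (-11.5−14)² + (3−20)² = 650.25 + 289 = 939.25
Sorted ascending: Station 5, Station 2, Station 4, … — the second-nearest is Station 2.

Station 2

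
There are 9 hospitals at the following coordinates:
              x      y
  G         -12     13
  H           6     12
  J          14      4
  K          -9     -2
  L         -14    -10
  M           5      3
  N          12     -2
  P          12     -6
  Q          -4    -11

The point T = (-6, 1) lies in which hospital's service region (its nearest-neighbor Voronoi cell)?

K

Since √ is increasing, it suffices to compare squared distances:
|TG|² = (-6−(-12))² + (1−13)² = 36 + 144 = 180
|TH|² = (-6−6)² + (1−12)² = 144 + 121 = 265
|TJ|² = (-6−14)² + (1−4)² = 400 + 9 = 409
|TK|² = (-6−(-9))² + (1−(-2))² = 9 + 9 = 18
|TL|² = (-6−(-14))² + (1−(-10))² = 64 + 121 = 185
|TM|² = (-6−5)² + (1−3)² = 121 + 4 = 125
|TN|² = (-6−12)² + (1−(-2))² = 324 + 9 = 333
|TP|² = (-6−12)² + (1−(-6))² = 324 + 49 = 373
|TQ|² = (-6−(-4))² + (1−(-11))² = 4 + 144 = 148
The smallest is to K, so T lies in the Voronoi region of K.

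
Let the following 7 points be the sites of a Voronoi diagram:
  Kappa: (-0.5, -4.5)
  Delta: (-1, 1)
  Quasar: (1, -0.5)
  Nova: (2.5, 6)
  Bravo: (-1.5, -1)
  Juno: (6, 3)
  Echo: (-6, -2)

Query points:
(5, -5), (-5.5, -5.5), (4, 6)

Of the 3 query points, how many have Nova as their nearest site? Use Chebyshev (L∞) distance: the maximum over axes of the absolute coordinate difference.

1

(5, -5) — d to each: Kappa:5.5, Delta:6, Quasar:4.5, Nova:11, Bravo:6.5, Juno:8, Echo:11 → nearest is Quasar
(-5.5, -5.5) — d to each: Kappa:5, Delta:6.5, Quasar:6.5, Nova:11.5, Bravo:4.5, Juno:11.5, Echo:3.5 → nearest is Echo
(4, 6) — d to each: Kappa:10.5, Delta:5, Quasar:6.5, Nova:1.5, Bravo:7, Juno:3, Echo:10 → nearest is Nova
1 of the 3 points has Nova as nearest.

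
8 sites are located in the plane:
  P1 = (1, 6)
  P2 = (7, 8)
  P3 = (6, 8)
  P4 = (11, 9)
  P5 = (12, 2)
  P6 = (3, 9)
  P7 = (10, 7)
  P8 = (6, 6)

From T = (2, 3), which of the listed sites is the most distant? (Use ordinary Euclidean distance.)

P4

Since √ is increasing, it suffices to compare squared distances:
|TP1|² = (2−1)² + (3−6)² = 1 + 9 = 10
|TP2|² = (2−7)² + (3−8)² = 25 + 25 = 50
|TP3|² = (2−6)² + (3−8)² = 16 + 25 = 41
|TP4|² = (2−11)² + (3−9)² = 81 + 36 = 117
|TP5|² = (2−12)² + (3−2)² = 100 + 1 = 101
|TP6|² = (2−3)² + (3−9)² = 1 + 36 = 37
|TP7|² = (2−10)² + (3−7)² = 64 + 16 = 80
|TP8|² = (2−6)² + (3−6)² = 16 + 9 = 25
The largest is to P4.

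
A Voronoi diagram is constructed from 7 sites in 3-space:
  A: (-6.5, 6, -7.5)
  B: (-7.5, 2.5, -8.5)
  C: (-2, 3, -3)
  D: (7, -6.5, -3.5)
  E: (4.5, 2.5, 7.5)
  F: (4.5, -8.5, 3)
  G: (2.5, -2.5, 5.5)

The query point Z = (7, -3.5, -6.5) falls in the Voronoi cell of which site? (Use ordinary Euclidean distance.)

Compare squared distances (the ordering matches that of the actual distances):
|ZA|² = (7−(-6.5))² + (-3.5−6)² + (-6.5−(-7.5))² = 182.25 + 90.25 + 1 = 273.5
|ZB|² = (7−(-7.5))² + (-3.5−2.5)² + (-6.5−(-8.5))² = 210.25 + 36 + 4 = 250.25
|ZC|² = (7−(-2))² + (-3.5−3)² + (-6.5−(-3))² = 81 + 42.25 + 12.25 = 135.5
|ZD|² = (7−7)² + (-3.5−(-6.5))² + (-6.5−(-3.5))² = 0 + 9 + 9 = 18
|ZE|² = (7−4.5)² + (-3.5−2.5)² + (-6.5−7.5)² = 6.25 + 36 + 196 = 238.25
|ZF|² = (7−4.5)² + (-3.5−(-8.5))² + (-6.5−3)² = 6.25 + 25 + 90.25 = 121.5
|ZG|² = (7−2.5)² + (-3.5−(-2.5))² + (-6.5−5.5)² = 20.25 + 1 + 144 = 165.25
D is nearest.

D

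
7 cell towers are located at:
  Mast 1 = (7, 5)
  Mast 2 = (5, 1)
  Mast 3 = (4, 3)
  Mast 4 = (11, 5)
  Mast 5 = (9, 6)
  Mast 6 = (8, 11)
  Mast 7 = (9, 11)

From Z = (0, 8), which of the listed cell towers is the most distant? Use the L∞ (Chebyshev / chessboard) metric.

Mast 4

d(Z, Mast 1) = max(7, 3) = 7
d(Z, Mast 2) = max(5, 7) = 7
d(Z, Mast 3) = max(4, 5) = 5
d(Z, Mast 4) = max(11, 3) = 11
d(Z, Mast 5) = max(9, 2) = 9
d(Z, Mast 6) = max(8, 3) = 8
d(Z, Mast 7) = max(9, 3) = 9
The largest is to Mast 4.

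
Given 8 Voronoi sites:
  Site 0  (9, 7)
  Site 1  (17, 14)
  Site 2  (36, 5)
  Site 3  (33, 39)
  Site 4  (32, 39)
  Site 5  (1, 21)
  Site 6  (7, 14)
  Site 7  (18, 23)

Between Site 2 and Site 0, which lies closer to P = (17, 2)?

Site 0

Compare squared distances:
d²(P, Site 2) = (17−36)² + (2−5)² = 361 + 9 = 370
d²(P, Site 0) = (17−9)² + (2−7)² = 64 + 25 = 89
370 > 89, so Site 0 is closer.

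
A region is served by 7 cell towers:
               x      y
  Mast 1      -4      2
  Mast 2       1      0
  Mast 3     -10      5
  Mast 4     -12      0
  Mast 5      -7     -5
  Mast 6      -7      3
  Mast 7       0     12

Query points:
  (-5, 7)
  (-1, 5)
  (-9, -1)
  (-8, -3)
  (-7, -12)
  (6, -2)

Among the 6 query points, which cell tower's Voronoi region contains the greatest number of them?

(-5, 7) — d² to each: Mast 1:26, Mast 2:85, Mast 3:29, Mast 4:98, Mast 5:148, Mast 6:20, Mast 7:50 → nearest is Mast 6
(-1, 5) — d² to each: Mast 1:18, Mast 2:29, Mast 3:81, Mast 4:146, Mast 5:136, Mast 6:40, Mast 7:50 → nearest is Mast 1
(-9, -1) — d² to each: Mast 1:34, Mast 2:101, Mast 3:37, Mast 4:10, Mast 5:20, Mast 6:20, Mast 7:250 → nearest is Mast 4
(-8, -3) — d² to each: Mast 1:41, Mast 2:90, Mast 3:68, Mast 4:25, Mast 5:5, Mast 6:37, Mast 7:289 → nearest is Mast 5
(-7, -12) — d² to each: Mast 1:205, Mast 2:208, Mast 3:298, Mast 4:169, Mast 5:49, Mast 6:225, Mast 7:625 → nearest is Mast 5
(6, -2) — d² to each: Mast 1:116, Mast 2:29, Mast 3:305, Mast 4:328, Mast 5:178, Mast 6:194, Mast 7:232 → nearest is Mast 2
Tally — Mast 1:1, Mast 2:1, Mast 4:1, Mast 5:2, Mast 6:1. Mast 5 captures the most (2).

Mast 5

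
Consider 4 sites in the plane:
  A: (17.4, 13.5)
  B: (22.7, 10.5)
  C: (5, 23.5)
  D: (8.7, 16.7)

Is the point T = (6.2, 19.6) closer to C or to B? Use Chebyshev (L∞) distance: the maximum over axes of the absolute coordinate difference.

C

d(T,C) = max(1.2, 3.9) = 3.9
d(T,B) = max(16.5, 9.1) = 16.5
3.9 < 16.5, so C is closer.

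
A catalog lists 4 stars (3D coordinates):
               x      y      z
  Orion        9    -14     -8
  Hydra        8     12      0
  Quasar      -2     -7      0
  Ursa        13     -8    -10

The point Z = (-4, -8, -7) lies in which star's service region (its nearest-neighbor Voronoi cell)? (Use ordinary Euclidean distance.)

Quasar

Since √ is increasing, it suffices to compare squared distances:
d²(Z, Orion) = (-4−9)² + (-8−(-14))² + (-7−(-8))² = 169 + 36 + 1 = 206
d²(Z, Hydra) = (-4−8)² + (-8−12)² + (-7−0)² = 144 + 400 + 49 = 593
d²(Z, Quasar) = (-4−(-2))² + (-8−(-7))² + (-7−0)² = 4 + 1 + 49 = 54
d²(Z, Ursa) = (-4−13)² + (-8−(-8))² + (-7−(-10))² = 289 + 0 + 9 = 298
The smallest is to Quasar, so Z lies in the Voronoi region of Quasar.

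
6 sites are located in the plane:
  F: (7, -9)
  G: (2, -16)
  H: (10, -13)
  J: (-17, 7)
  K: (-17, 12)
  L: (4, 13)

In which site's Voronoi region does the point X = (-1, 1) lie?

F

Compare squared distances (the ordering matches that of the actual distances):
|XF|² = (-1−7)² + (1−(-9))² = 64 + 100 = 164
|XG|² = (-1−2)² + (1−(-16))² = 9 + 289 = 298
|XH|² = (-1−10)² + (1−(-13))² = 121 + 196 = 317
|XJ|² = (-1−(-17))² + (1−7)² = 256 + 36 = 292
|XK|² = (-1−(-17))² + (1−12)² = 256 + 121 = 377
|XL|² = (-1−4)² + (1−13)² = 25 + 144 = 169
F is nearest.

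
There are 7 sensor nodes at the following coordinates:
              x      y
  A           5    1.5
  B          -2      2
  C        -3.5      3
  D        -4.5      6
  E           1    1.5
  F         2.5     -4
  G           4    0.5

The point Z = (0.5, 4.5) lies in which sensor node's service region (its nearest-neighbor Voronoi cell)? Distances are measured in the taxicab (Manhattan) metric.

d(Z,A) = |0.5−5| + |4.5−1.5| = 4.5 + 3 = 7.5
d(Z,B) = |0.5−(-2)| + |4.5−2| = 2.5 + 2.5 = 5
d(Z,C) = |0.5−(-3.5)| + |4.5−3| = 4 + 1.5 = 5.5
d(Z,D) = |0.5−(-4.5)| + |4.5−6| = 5 + 1.5 = 6.5
d(Z,E) = |0.5−1| + |4.5−1.5| = 0.5 + 3 = 3.5
d(Z,F) = |0.5−2.5| + |4.5−(-4)| = 2 + 8.5 = 10.5
d(Z,G) = |0.5−4| + |4.5−0.5| = 3.5 + 4 = 7.5
E is nearest.

E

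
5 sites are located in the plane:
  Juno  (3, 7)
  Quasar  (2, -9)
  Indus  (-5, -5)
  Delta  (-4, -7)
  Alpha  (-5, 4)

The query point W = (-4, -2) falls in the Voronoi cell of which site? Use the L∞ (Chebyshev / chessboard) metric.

d(W, Juno) = max(7, 9) = 9
d(W, Quasar) = max(6, 7) = 7
d(W, Indus) = max(1, 3) = 3
d(W, Delta) = max(0, 5) = 5
d(W, Alpha) = max(1, 6) = 6
Indus is nearest.

Indus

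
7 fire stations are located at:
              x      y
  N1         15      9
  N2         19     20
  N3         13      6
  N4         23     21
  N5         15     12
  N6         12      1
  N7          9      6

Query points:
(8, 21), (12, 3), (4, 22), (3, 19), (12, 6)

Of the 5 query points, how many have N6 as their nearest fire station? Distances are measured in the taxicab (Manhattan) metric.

1

(8, 21) — d to each: N1:19, N2:12, N3:20, N4:15, N5:16, N6:24, N7:16 → nearest is N2
(12, 3) — d to each: N1:9, N2:24, N3:4, N4:29, N5:12, N6:2, N7:6 → nearest is N6
(4, 22) — d to each: N1:24, N2:17, N3:25, N4:20, N5:21, N6:29, N7:21 → nearest is N2
(3, 19) — d to each: N1:22, N2:17, N3:23, N4:22, N5:19, N6:27, N7:19 → nearest is N2
(12, 6) — d to each: N1:6, N2:21, N3:1, N4:26, N5:9, N6:5, N7:3 → nearest is N3
1 of the 5 points has N6 as nearest.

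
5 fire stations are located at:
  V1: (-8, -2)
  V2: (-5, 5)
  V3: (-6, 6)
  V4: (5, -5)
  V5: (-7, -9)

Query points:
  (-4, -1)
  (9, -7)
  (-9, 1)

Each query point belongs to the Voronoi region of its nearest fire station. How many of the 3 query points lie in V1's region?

(-4, -1) — d² to each: V1:17, V2:37, V3:53, V4:97, V5:73 → nearest is V1
(9, -7) — d² to each: V1:314, V2:340, V3:394, V4:20, V5:260 → nearest is V4
(-9, 1) — d² to each: V1:10, V2:32, V3:34, V4:232, V5:104 → nearest is V1
2 of the 3 points have V1 as nearest.

2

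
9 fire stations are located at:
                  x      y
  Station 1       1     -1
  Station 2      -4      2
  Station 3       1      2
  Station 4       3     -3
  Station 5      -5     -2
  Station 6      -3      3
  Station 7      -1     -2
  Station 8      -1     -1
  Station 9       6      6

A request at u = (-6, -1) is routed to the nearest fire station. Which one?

Compare squared distances (the ordering matches that of the actual distances):
d²(u, Station 1) = 49 + 0 = 49
d²(u, Station 2) = 4 + 9 = 13
d²(u, Station 3) = 49 + 9 = 58
d²(u, Station 4) = 81 + 4 = 85
d²(u, Station 5) = 1 + 1 = 2
d²(u, Station 6) = 9 + 16 = 25
d²(u, Station 7) = 25 + 1 = 26
d²(u, Station 8) = 25 + 0 = 25
d²(u, Station 9) = 144 + 49 = 193
Station 5 is nearest.

Station 5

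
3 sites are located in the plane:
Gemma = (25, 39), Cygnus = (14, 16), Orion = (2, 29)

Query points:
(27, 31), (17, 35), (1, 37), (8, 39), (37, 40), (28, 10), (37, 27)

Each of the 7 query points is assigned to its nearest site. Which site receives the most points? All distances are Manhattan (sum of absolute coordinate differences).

(27, 31) — d to each: Gemma:10, Cygnus:28, Orion:27 → nearest is Gemma
(17, 35) — d to each: Gemma:12, Cygnus:22, Orion:21 → nearest is Gemma
(1, 37) — d to each: Gemma:26, Cygnus:34, Orion:9 → nearest is Orion
(8, 39) — d to each: Gemma:17, Cygnus:29, Orion:16 → nearest is Orion
(37, 40) — d to each: Gemma:13, Cygnus:47, Orion:46 → nearest is Gemma
(28, 10) — d to each: Gemma:32, Cygnus:20, Orion:45 → nearest is Cygnus
(37, 27) — d to each: Gemma:24, Cygnus:34, Orion:37 → nearest is Gemma
Tally — Gemma:4, Cygnus:1, Orion:2. Gemma captures the most (4).

Gemma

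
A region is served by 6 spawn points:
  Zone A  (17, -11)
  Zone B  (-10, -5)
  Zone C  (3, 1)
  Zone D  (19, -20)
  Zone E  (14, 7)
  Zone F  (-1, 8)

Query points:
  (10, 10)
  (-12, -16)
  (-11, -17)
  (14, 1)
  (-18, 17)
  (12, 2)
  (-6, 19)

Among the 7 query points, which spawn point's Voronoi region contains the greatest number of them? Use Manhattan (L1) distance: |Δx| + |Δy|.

(10, 10) — d to each: Zone A:28, Zone B:35, Zone C:16, Zone D:39, Zone E:7, Zone F:13 → nearest is Zone E
(-12, -16) — d to each: Zone A:34, Zone B:13, Zone C:32, Zone D:35, Zone E:49, Zone F:35 → nearest is Zone B
(-11, -17) — d to each: Zone A:34, Zone B:13, Zone C:32, Zone D:33, Zone E:49, Zone F:35 → nearest is Zone B
(14, 1) — d to each: Zone A:15, Zone B:30, Zone C:11, Zone D:26, Zone E:6, Zone F:22 → nearest is Zone E
(-18, 17) — d to each: Zone A:63, Zone B:30, Zone C:37, Zone D:74, Zone E:42, Zone F:26 → nearest is Zone F
(12, 2) — d to each: Zone A:18, Zone B:29, Zone C:10, Zone D:29, Zone E:7, Zone F:19 → nearest is Zone E
(-6, 19) — d to each: Zone A:53, Zone B:28, Zone C:27, Zone D:64, Zone E:32, Zone F:16 → nearest is Zone F
Tally — Zone B:2, Zone E:3, Zone F:2. Zone E captures the most (3).

Zone E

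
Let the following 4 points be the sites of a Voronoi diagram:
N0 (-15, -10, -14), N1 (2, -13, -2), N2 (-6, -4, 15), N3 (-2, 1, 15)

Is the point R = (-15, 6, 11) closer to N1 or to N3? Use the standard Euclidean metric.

N3

Compare squared distances:
|RN1|² = (-15−2)² + (6−(-13))² + (11−(-2))² = 289 + 361 + 169 = 819
|RN3|² = (-15−(-2))² + (6−1)² + (11−15)² = 169 + 25 + 16 = 210
819 > 210, so N3 is closer.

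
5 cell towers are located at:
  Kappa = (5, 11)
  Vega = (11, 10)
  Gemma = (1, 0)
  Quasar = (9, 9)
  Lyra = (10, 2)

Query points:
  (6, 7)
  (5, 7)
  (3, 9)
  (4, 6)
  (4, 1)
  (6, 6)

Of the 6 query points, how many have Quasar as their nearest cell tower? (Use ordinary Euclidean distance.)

2

(6, 7) — d² to each: Kappa:17, Vega:34, Gemma:74, Quasar:13, Lyra:41 → nearest is Quasar
(5, 7) — d² to each: Kappa:16, Vega:45, Gemma:65, Quasar:20, Lyra:50 → nearest is Kappa
(3, 9) — d² to each: Kappa:8, Vega:65, Gemma:85, Quasar:36, Lyra:98 → nearest is Kappa
(4, 6) — d² to each: Kappa:26, Vega:65, Gemma:45, Quasar:34, Lyra:52 → nearest is Kappa
(4, 1) — d² to each: Kappa:101, Vega:130, Gemma:10, Quasar:89, Lyra:37 → nearest is Gemma
(6, 6) — d² to each: Kappa:26, Vega:41, Gemma:61, Quasar:18, Lyra:32 → nearest is Quasar
2 of the 6 points have Quasar as nearest.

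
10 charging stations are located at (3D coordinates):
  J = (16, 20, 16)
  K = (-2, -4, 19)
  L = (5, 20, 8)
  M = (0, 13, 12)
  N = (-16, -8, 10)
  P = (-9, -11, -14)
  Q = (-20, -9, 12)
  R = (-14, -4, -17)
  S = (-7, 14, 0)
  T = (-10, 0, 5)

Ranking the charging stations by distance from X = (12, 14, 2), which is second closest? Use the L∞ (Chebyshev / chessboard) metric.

d(X,J) = max(4, 6, 14) = 14
d(X,K) = max(14, 18, 17) = 18
d(X,L) = max(7, 6, 6) = 7
d(X,M) = max(12, 1, 10) = 12
d(X,N) = max(28, 22, 8) = 28
d(X,P) = max(21, 25, 16) = 25
d(X,Q) = max(32, 23, 10) = 32
d(X,R) = max(26, 18, 19) = 26
d(X,S) = max(19, 0, 2) = 19
d(X,T) = max(22, 14, 3) = 22
Sorted ascending: L, M, J, … — the second-nearest is M.

M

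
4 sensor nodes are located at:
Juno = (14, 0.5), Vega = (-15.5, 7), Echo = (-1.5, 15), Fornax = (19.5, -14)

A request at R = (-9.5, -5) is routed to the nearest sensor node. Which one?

Vega

Compare squared distances (the ordering matches that of the actual distances):
d²(R, Juno) = 552.25 + 30.25 = 582.5
d²(R, Vega) = 36 + 144 = 180
d²(R, Echo) = 64 + 400 = 464
d²(R, Fornax) = 841 + 81 = 922
The smallest is to Vega, so R lies in the Voronoi region of Vega.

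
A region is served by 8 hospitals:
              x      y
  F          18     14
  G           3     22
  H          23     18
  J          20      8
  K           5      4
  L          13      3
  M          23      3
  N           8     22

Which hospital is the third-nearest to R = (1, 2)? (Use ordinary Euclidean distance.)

Since √ is increasing, it suffices to compare squared distances:
|RF|² = (1−18)² + (2−14)² = 289 + 144 = 433
|RG|² = (1−3)² + (2−22)² = 4 + 400 = 404
|RH|² = (1−23)² + (2−18)² = 484 + 256 = 740
|RJ|² = (1−20)² + (2−8)² = 361 + 36 = 397
|RK|² = (1−5)² + (2−4)² = 16 + 4 = 20
|RL|² = (1−13)² + (2−3)² = 144 + 1 = 145
|RM|² = (1−23)² + (2−3)² = 484 + 1 = 485
|RN|² = (1−8)² + (2−22)² = 49 + 400 = 449
Sorted ascending: K, L, J, G, … — the third-nearest is J.

J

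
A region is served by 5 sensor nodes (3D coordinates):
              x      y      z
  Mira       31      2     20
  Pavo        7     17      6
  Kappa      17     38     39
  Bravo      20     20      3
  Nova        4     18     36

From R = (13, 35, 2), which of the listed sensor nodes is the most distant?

Mira

Since √ is increasing, it suffices to compare squared distances:
d²(R, Mira) = (13−31)² + (35−2)² + (2−20)² = 324 + 1089 + 324 = 1737
d²(R, Pavo) = (13−7)² + (35−17)² + (2−6)² = 36 + 324 + 16 = 376
d²(R, Kappa) = (13−17)² + (35−38)² + (2−39)² = 16 + 9 + 1369 = 1394
d²(R, Bravo) = (13−20)² + (35−20)² + (2−3)² = 49 + 225 + 1 = 275
d²(R, Nova) = (13−4)² + (35−18)² + (2−36)² = 81 + 289 + 1156 = 1526
The largest is to Mira.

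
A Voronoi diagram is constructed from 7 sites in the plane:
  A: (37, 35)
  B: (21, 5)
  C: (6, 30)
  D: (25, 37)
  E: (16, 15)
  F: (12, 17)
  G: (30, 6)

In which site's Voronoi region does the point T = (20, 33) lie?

Compare squared distances (the ordering matches that of the actual distances):
|TA|² = (20−37)² + (33−35)² = 289 + 4 = 293
|TB|² = (20−21)² + (33−5)² = 1 + 784 = 785
|TC|² = (20−6)² + (33−30)² = 196 + 9 = 205
|TD|² = (20−25)² + (33−37)² = 25 + 16 = 41
|TE|² = (20−16)² + (33−15)² = 16 + 324 = 340
|TF|² = (20−12)² + (33−17)² = 64 + 256 = 320
|TG|² = (20−30)² + (33−6)² = 100 + 729 = 829
The smallest is to D, so T lies in the Voronoi region of D.

D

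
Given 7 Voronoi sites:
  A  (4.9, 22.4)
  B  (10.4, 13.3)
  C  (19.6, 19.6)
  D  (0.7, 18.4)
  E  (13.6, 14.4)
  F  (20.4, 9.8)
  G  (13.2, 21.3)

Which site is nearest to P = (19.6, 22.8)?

Since √ is increasing, it suffices to compare squared distances:
|PA|² = 216.09 + 0.16 = 216.25
|PB|² = 84.64 + 90.25 = 174.89
|PC|² = 0 + 10.24 = 10.24
|PD|² = 357.21 + 19.36 = 376.57
|PE|² = 36 + 70.56 = 106.56
|PF|² = 0.64 + 169 = 169.64
|PG|² = 40.96 + 2.25 = 43.21
C is nearest.

C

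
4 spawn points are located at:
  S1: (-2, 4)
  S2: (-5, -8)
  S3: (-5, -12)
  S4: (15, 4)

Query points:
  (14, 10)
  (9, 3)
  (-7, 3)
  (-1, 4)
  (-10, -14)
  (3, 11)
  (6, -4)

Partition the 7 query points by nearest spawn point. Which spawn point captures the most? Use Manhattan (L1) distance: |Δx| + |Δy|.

S1

(14, 10) — d to each: S1:22, S2:37, S3:41, S4:7 → nearest is S4
(9, 3) — d to each: S1:12, S2:25, S3:29, S4:7 → nearest is S4
(-7, 3) — d to each: S1:6, S2:13, S3:17, S4:23 → nearest is S1
(-1, 4) — d to each: S1:1, S2:16, S3:20, S4:16 → nearest is S1
(-10, -14) — d to each: S1:26, S2:11, S3:7, S4:43 → nearest is S3
(3, 11) — d to each: S1:12, S2:27, S3:31, S4:19 → nearest is S1
(6, -4) — d to each: S1:16, S2:15, S3:19, S4:17 → nearest is S2
Tally — S1:3, S2:1, S3:1, S4:2. S1 captures the most (3).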